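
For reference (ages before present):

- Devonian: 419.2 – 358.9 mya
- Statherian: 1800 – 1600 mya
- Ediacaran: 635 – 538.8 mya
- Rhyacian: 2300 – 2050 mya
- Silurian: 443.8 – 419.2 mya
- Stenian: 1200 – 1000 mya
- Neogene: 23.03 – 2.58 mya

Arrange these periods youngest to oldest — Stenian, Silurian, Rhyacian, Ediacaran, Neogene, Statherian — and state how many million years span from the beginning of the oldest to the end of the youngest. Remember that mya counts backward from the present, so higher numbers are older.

Neogene, Silurian, Ediacaran, Stenian, Statherian, Rhyacian; total span 2297.42 Myr

Start ages (Ma): Rhyacian 2300, Statherian 1800, Stenian 1200, Ediacaran 635, Silurian 443.8, Neogene 23.03.
Ordered youngest to oldest: Neogene, Silurian, Ediacaran, Stenian, Statherian, Rhyacian.
Span = 2300 − 2.58 = 2297.42 Myr.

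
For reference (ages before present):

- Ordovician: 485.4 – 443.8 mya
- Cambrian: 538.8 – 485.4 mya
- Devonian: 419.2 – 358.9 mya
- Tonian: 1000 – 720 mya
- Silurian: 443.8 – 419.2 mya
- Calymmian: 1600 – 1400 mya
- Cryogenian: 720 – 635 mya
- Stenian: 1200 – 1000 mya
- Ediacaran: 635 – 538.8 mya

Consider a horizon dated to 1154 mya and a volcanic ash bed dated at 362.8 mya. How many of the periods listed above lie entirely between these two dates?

1154 Ma sits inside the Stenian (1200–1000) and 362.8 Ma inside the Devonian (419.2–358.9); neither of those is wholly between the two dates.
The listed periods lying completely between them are Tonian, Cryogenian, Ediacaran, Cambrian, Ordovician, Silurian — 6 in all.

6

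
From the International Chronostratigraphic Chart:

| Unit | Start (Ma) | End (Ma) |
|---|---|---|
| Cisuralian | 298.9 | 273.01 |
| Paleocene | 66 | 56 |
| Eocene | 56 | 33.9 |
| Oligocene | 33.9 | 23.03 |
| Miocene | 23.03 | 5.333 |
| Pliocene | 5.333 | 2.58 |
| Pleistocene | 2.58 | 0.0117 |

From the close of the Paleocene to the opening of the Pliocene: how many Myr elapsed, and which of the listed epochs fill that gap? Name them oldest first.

End of Paleocene = 56 Ma; start of Pliocene = 5.333 Ma.
Gap = 56 − 5.333 = 50.667 Myr.
Epochs wholly inside 56–5.333 Ma: Eocene (56–33.9), Oligocene (33.9–23.03), Miocene (23.03–5.333).

50.667 million years; Eocene, Oligocene, Miocene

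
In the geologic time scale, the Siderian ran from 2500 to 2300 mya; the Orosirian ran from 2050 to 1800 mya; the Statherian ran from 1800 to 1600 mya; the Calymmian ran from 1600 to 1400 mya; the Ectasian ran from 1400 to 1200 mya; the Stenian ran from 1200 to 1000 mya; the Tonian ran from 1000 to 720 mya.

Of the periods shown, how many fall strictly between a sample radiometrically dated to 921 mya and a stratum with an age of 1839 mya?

The older date is 1839 Ma and the younger is 921 Ma.
Periods with start < 1839 and end > 921 Ma: Statherian (1800–1600), Calymmian (1600–1400), Ectasian (1400–1200), Stenian (1200–1000).
That is 4 complete periods.

4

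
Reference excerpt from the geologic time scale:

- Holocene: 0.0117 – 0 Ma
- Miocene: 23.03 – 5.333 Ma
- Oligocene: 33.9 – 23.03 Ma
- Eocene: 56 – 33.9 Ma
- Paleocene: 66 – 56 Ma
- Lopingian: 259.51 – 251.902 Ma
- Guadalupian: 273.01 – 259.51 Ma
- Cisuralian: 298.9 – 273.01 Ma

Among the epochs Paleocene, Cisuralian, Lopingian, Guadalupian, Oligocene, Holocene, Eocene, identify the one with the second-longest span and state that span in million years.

Durations: Paleocene 10; Cisuralian 25.89; Lopingian 7.608; Guadalupian 13.5; Oligocene 10.87; Holocene 0.0117; Eocene 22.1 Myr.
Sorted longest-first: Cisuralian (25.89), Eocene (22.1), Guadalupian (13.5), Oligocene (10.87), Paleocene (10), Lopingian (7.608), Holocene (0.0117).
The second longest is Eocene at 22.1 Myr.

Eocene, 22.1 million years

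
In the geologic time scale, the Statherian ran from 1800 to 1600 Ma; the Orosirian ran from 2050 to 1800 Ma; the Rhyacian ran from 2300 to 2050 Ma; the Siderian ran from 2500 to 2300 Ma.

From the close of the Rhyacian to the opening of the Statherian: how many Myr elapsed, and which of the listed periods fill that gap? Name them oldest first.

250 million years; Orosirian

End of Rhyacian = 2050 Ma; start of Statherian = 1800 Ma.
Gap = 2050 − 1800 = 250 Myr.
Periods wholly inside 2050–1800 Ma: Orosirian (2050–1800).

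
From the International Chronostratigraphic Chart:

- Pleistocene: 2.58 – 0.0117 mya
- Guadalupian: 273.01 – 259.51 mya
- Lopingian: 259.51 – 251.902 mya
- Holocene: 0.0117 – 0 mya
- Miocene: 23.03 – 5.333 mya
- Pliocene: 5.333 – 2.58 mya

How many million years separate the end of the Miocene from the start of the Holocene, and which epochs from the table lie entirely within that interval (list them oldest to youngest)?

The Miocene closes at 5.333 Ma and the Holocene opens at 0.0117 Ma, so the interval is 5.333 − 0.0117 = 5.3213 Myr.
An epoch fits inside if it starts at or after 5.333 Ma and ends at or before 0.0117 Ma; oldest first that gives Pliocene, Pleistocene.

5.3213 million years; Pliocene, Pleistocene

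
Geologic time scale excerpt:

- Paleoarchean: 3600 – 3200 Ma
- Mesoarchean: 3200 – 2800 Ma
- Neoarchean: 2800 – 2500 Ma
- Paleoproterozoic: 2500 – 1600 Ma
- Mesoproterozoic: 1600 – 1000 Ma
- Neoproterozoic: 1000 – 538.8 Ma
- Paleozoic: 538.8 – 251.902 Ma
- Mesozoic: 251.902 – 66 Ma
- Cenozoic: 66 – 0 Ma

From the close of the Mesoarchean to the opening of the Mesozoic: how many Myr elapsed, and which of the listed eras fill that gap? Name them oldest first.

2548.098 million years; Neoarchean, Paleoproterozoic, Mesoproterozoic, Neoproterozoic, Paleozoic

End of Mesoarchean = 2800 Ma; start of Mesozoic = 251.902 Ma.
Gap = 2800 − 251.902 = 2548.098 Myr.
Eras wholly inside 2800–251.902 Ma: Neoarchean (2800–2500), Paleoproterozoic (2500–1600), Mesoproterozoic (1600–1000), Neoproterozoic (1000–538.8), Paleozoic (538.8–251.902).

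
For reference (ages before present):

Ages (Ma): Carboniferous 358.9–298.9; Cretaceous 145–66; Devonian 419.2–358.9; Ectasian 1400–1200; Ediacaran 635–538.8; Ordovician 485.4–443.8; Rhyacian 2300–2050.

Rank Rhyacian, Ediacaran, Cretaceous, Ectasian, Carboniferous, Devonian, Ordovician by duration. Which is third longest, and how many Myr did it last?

Ediacaran, 96.2 million years

Start − end for each: Rhyacian 2300 − 2050 = 250; Ediacaran 635 − 538.8 = 96.2; Cretaceous 145 − 66 = 79; Ectasian 1400 − 1200 = 200; Carboniferous 358.9 − 298.9 = 60; Devonian 419.2 − 358.9 = 60.3; Ordovician 485.4 − 443.8 = 41.6.
Ranking these from longest: Rhyacian > Ectasian > Ediacaran > Cretaceous > Devonian > Carboniferous > Ordovician.
Position 3 in that ranking is Ediacaran, which lasted 96.2 Myr.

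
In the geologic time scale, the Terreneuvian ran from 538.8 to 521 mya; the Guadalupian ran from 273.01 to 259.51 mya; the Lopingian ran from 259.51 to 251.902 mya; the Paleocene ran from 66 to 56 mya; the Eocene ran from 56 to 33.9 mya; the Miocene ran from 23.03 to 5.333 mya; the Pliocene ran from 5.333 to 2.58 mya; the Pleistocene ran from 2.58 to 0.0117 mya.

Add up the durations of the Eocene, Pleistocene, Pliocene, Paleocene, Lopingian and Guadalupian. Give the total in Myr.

58.5293 million years

Duration is start − end for each: (56 − 33.9) + (2.58 − 0.0117) + (5.333 − 2.58) + (66 − 56) + (259.51 − 251.902) + (273.01 − 259.51).
That is 22.1 + 2.5683 + 2.753 + 10 + 7.608 + 13.5, which totals 58.5293 million years.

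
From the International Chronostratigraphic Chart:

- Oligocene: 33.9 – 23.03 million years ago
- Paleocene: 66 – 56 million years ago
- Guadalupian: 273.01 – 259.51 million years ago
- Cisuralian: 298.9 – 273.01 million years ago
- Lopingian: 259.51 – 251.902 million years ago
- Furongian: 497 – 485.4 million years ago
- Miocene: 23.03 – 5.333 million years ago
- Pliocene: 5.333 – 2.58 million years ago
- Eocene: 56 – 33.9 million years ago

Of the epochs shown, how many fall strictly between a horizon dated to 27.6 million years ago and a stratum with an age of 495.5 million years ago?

495.5 Ma sits inside the Furongian (497–485.4) and 27.6 Ma inside the Oligocene (33.9–23.03); neither of those is wholly between the two dates.
The listed epochs lying completely between them are Cisuralian, Guadalupian, Lopingian, Paleocene, Eocene — 5 in all.

5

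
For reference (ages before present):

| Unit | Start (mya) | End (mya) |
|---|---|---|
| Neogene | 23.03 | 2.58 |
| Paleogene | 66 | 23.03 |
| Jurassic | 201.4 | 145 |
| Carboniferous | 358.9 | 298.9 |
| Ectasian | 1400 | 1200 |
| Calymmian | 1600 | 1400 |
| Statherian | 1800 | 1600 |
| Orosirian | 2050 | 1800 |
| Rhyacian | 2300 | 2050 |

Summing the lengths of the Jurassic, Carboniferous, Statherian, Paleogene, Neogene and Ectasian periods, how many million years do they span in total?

Duration is start − end for each: (201.4 − 145) + (358.9 − 298.9) + (1800 − 1600) + (66 − 23.03) + (23.03 − 2.58) + (1400 − 1200).
That is 56.4 + 60 + 200 + 42.97 + 20.45 + 200, which totals 579.82 million years.

579.82 million years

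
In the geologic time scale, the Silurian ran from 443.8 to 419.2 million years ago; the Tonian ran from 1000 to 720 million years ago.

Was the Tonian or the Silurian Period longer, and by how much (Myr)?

Tonian, by 255.4 million years

Tonian: 1000 − 720 = 280 Myr.
Silurian: 443.8 − 419.2 = 24.6 Myr.
Difference: 280 − 24.6 = 255.4 Myr, so the Tonian was longer.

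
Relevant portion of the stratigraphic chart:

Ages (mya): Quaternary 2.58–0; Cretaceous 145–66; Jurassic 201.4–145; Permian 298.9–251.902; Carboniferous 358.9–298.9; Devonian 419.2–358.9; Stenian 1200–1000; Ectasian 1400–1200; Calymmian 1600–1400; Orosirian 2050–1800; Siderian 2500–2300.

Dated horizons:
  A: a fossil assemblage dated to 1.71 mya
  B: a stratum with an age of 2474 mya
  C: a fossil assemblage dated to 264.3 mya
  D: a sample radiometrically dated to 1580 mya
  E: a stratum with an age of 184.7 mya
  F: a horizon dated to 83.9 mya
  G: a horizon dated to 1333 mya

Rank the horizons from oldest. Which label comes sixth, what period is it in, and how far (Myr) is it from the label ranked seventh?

F, in the Cretaceous; 82.19 million years to A

Larger Ma means older, so oldest first: B 2474 > D 1580 > G 1333 > C 264.3 > E 184.7 > F 83.9 > A 1.71.
Counting 6 along gives F (83.9 Ma); the excerpt puts that inside the Cretaceous, 145–66 Ma.
Next in line is A (1.71 Ma), and 83.9 − 1.71 = 82.19 Myr.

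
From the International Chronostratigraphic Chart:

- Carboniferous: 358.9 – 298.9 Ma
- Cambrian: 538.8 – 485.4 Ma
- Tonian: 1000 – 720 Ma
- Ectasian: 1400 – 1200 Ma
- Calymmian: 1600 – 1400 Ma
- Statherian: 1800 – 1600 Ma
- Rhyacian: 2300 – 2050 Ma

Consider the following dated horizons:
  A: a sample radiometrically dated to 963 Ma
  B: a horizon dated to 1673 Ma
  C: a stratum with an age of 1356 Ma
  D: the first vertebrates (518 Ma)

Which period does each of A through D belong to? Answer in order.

A: 963 Ma lies in 1000–720 Ma, so Tonian.
B: 1673 Ma lies in 1800–1600 Ma, so Statherian.
C: 1356 Ma lies in 1400–1200 Ma, so Ectasian.
D: 518 Ma lies in 538.8–485.4 Ma, so Cambrian.

A — Tonian; B — Statherian; C — Ectasian; D — Cambrian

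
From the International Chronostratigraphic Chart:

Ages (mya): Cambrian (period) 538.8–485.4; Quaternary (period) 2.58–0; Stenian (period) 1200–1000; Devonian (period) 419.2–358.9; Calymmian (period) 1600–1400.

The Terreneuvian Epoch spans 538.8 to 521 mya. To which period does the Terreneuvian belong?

The Terreneuvian (538.8–521 Ma) lies entirely within 538.8–485.4 Ma, the Cambrian Period.

Cambrian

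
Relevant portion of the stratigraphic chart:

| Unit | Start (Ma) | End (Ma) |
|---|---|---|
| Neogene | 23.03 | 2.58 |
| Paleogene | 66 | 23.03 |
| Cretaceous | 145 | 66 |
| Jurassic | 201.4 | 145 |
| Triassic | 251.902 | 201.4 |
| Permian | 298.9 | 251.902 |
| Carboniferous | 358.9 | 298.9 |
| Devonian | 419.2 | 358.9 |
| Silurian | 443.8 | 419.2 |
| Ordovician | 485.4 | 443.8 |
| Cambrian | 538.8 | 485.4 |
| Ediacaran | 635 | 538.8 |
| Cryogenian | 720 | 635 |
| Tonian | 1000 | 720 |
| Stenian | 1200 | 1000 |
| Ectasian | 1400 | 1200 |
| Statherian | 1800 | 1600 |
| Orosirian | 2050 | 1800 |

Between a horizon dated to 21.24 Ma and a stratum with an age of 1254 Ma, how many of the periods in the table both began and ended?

14

The older date is 1254 Ma and the younger is 21.24 Ma.
Periods with start < 1254 and end > 21.24 Ma: Stenian (1200–1000), Tonian (1000–720), Cryogenian (720–635), Ediacaran (635–538.8), Cambrian (538.8–485.4), Ordovician (485.4–443.8), Silurian (443.8–419.2), Devonian (419.2–358.9), Carboniferous (358.9–298.9), Permian (298.9–251.902), Triassic (251.902–201.4), Jurassic (201.4–145), Cretaceous (145–66), Paleogene (66–23.03).
That is 14 complete periods.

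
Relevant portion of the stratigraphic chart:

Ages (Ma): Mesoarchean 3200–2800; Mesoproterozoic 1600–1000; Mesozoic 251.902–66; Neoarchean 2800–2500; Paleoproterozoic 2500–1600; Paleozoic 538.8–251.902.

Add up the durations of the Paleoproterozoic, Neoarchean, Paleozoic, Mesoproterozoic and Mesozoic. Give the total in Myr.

Each duration: Paleoproterozoic = 900; Neoarchean = 300; Paleozoic = 286.898; Mesoproterozoic = 600; Mesozoic = 185.902.
Sum: 900 + 300 + 286.898 + 600 + 185.902 = 2272.8 Myr.

2272.8 million years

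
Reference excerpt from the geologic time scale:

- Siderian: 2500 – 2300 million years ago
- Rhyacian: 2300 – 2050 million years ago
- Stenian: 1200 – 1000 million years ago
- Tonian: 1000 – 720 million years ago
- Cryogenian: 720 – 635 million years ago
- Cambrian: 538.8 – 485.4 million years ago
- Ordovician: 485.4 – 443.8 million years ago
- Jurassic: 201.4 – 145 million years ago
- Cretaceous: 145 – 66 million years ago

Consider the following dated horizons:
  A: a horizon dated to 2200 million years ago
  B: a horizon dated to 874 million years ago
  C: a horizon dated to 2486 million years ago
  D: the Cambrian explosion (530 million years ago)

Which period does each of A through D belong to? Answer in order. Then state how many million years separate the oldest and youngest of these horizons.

A — Rhyacian; B — Tonian; C — Siderian; D — Cambrian; span 1956 million years

A: 2200 Ma lies in 2300–2050 Ma, so Rhyacian.
B: 874 Ma lies in 1000–720 Ma, so Tonian.
C: 2486 Ma lies in 2500–2300 Ma, so Siderian.
D: 530 Ma lies in 538.8–485.4 Ma, so Cambrian.
Oldest = 2486 Ma, youngest = 530 Ma → span 1956 Myr.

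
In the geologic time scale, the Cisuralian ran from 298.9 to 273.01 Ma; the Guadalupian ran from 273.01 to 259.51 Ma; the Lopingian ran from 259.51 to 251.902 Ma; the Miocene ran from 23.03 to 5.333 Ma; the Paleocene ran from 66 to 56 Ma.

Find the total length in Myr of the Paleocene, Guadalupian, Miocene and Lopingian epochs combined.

Each duration: Paleocene = 10; Guadalupian = 13.5; Miocene = 17.697; Lopingian = 7.608.
Sum: 10 + 13.5 + 17.697 + 7.608 = 48.805 Myr.

48.805 million years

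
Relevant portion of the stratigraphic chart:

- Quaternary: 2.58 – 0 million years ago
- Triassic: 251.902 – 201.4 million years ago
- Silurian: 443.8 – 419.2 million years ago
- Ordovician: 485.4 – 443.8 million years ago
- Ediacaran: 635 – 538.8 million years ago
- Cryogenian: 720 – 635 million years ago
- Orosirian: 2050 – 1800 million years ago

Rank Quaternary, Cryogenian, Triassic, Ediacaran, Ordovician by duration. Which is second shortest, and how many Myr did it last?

Ordovician, 41.6 million years

Start − end for each: Quaternary 2.58 − 0 = 2.58; Cryogenian 720 − 635 = 85; Triassic 251.902 − 201.4 = 50.502; Ediacaran 635 − 538.8 = 96.2; Ordovician 485.4 − 443.8 = 41.6.
Ranking these from shortest: Quaternary < Ordovician < Triassic < Cryogenian < Ediacaran.
Position 2 in that ranking is Ordovician, which lasted 41.6 Myr.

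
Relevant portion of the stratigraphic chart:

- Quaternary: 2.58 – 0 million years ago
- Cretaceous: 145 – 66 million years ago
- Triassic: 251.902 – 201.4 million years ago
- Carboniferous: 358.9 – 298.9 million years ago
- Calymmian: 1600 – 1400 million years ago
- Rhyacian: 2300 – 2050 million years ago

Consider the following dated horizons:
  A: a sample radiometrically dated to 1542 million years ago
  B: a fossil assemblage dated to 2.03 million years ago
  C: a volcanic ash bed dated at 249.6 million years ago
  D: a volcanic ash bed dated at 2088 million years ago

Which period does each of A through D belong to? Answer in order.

A — Calymmian; B — Quaternary; C — Triassic; D — Rhyacian

A: 1542 Ma lies in 1600–1400 Ma, so Calymmian.
B: 2.03 Ma lies in 2.58–0 Ma, so Quaternary.
C: 249.6 Ma lies in 251.902–201.4 Ma, so Triassic.
D: 2088 Ma lies in 2300–2050 Ma, so Rhyacian.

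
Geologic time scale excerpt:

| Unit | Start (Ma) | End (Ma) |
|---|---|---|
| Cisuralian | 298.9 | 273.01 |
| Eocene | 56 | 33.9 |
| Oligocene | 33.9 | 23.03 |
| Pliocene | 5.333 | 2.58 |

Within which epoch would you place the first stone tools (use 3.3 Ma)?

3.3 Ma lies between 5.333 and 2.58 Ma, so it falls in the Pliocene.

Pliocene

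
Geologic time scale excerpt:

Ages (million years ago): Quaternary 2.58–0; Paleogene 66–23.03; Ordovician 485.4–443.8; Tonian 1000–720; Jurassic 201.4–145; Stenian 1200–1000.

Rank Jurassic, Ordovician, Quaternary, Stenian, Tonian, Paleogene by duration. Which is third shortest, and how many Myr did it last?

Paleogene, 42.97 million years

Start − end for each: Jurassic 201.4 − 145 = 56.4; Ordovician 485.4 − 443.8 = 41.6; Quaternary 2.58 − 0 = 2.58; Stenian 1200 − 1000 = 200; Tonian 1000 − 720 = 280; Paleogene 66 − 23.03 = 42.97.
Ranking these from shortest: Quaternary < Ordovician < Paleogene < Jurassic < Stenian < Tonian.
Position 3 in that ranking is Paleogene, which lasted 42.97 Myr.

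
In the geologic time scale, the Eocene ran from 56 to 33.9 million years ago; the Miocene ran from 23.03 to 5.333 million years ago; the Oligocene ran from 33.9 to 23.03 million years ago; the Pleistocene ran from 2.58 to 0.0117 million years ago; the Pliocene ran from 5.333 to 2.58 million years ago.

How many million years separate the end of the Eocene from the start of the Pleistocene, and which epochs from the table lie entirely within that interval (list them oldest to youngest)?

31.32 million years; Oligocene, Miocene, Pliocene

The Eocene closes at 33.9 Ma and the Pleistocene opens at 2.58 Ma, so the interval is 33.9 − 2.58 = 31.32 Myr.
An epoch fits inside if it starts at or after 33.9 Ma and ends at or before 2.58 Ma; oldest first that gives Oligocene, Miocene, Pliocene.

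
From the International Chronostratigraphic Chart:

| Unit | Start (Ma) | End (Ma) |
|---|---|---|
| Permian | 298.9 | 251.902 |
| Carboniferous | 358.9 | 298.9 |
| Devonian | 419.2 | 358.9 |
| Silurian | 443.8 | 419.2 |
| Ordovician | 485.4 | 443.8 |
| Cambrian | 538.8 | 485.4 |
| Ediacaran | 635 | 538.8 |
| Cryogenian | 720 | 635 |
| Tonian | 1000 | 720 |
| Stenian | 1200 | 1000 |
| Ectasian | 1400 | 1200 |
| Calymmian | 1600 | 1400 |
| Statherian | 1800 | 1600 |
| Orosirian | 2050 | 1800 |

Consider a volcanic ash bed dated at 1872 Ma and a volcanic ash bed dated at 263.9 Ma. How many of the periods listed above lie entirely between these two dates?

12

1872 Ma sits inside the Orosirian (2050–1800) and 263.9 Ma inside the Permian (298.9–251.902); neither of those is wholly between the two dates.
The listed periods lying completely between them are Statherian, Calymmian, Ectasian, Stenian, Tonian, Cryogenian, Ediacaran, Cambrian, Ordovician, Silurian, Devonian, Carboniferous — 12 in all.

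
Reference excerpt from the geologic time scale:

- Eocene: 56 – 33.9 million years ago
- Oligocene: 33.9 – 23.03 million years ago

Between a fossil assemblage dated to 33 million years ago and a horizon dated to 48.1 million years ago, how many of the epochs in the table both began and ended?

Checking each listed span, none has both start < 48.1 Ma and end > 33 Ma — every epoch straddles one of the two dates or lies outside them — so the count is 0.

0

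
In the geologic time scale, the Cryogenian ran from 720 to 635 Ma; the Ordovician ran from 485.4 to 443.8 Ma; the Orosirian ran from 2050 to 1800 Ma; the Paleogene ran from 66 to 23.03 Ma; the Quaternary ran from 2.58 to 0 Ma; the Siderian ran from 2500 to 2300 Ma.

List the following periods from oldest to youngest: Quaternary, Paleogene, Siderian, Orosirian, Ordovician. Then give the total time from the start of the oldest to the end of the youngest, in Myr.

Start ages (Ma): Siderian 2500, Orosirian 2050, Ordovician 485.4, Paleogene 66, Quaternary 2.58.
Ordered oldest to youngest: Siderian, Orosirian, Ordovician, Paleogene, Quaternary.
Span = 2500 − 0 = 2500 Myr.

Siderian, Orosirian, Ordovician, Paleogene, Quaternary; total span 2500 Myr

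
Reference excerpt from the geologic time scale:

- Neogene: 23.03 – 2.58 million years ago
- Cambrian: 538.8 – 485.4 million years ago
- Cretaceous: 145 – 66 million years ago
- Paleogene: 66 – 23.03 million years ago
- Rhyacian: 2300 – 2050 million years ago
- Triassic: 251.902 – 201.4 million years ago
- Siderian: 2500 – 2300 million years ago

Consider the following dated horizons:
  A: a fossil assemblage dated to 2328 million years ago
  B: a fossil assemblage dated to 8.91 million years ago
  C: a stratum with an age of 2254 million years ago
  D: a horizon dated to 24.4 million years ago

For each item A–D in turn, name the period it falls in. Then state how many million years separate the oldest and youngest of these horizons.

A — Siderian; B — Neogene; C — Rhyacian; D — Paleogene; span 2319.09 million years

Match each age against the start–end ranges in the excerpt: A = 2328 Ma → Siderian (2500–2300); B = 8.91 Ma → Neogene (23.03–2.58); C = 2254 Ma → Rhyacian (2300–2050); D = 24.4 Ma → Paleogene (66–23.03).
The largest age is 2328 Ma and the smallest is 8.91 Ma; their difference is 2319.09 Myr.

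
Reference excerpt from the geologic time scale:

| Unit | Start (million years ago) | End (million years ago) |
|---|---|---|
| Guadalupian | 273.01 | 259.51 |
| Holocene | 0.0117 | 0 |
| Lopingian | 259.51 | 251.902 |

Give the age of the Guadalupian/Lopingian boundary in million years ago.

The Guadalupian ends and the Lopingian begins at 259.51 million years ago.

259.51 million years ago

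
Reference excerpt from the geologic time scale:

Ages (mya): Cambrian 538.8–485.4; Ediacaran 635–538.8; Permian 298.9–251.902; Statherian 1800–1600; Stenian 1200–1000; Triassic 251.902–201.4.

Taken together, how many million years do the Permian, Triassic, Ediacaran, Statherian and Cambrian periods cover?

447.1 million years

Each duration: Permian = 46.998; Triassic = 50.502; Ediacaran = 96.2; Statherian = 200; Cambrian = 53.4.
Sum: 46.998 + 50.502 + 96.2 + 200 + 53.4 = 447.1 Myr.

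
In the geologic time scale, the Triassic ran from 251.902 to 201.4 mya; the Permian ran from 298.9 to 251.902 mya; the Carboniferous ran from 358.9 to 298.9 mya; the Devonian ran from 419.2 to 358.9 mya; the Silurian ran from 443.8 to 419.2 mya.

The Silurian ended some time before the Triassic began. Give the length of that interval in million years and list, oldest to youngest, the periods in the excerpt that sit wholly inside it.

The Silurian closes at 419.2 Ma and the Triassic opens at 251.902 Ma, so the interval is 419.2 − 251.902 = 167.298 Myr.
A period fits inside if it starts at or after 419.2 Ma and ends at or before 251.902 Ma; oldest first that gives Devonian, Carboniferous, Permian.

167.298 million years; Devonian, Carboniferous, Permian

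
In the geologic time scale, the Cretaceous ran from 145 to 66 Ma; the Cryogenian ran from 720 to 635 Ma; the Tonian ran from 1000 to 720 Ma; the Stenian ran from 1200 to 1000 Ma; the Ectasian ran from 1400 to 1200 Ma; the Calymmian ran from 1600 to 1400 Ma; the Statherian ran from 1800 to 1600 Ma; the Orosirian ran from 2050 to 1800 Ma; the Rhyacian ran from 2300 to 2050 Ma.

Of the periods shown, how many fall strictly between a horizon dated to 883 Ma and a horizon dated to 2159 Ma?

2159 Ma sits inside the Rhyacian (2300–2050) and 883 Ma inside the Tonian (1000–720); neither of those is wholly between the two dates.
The listed periods lying completely between them are Orosirian, Statherian, Calymmian, Ectasian, Stenian — 5 in all.

5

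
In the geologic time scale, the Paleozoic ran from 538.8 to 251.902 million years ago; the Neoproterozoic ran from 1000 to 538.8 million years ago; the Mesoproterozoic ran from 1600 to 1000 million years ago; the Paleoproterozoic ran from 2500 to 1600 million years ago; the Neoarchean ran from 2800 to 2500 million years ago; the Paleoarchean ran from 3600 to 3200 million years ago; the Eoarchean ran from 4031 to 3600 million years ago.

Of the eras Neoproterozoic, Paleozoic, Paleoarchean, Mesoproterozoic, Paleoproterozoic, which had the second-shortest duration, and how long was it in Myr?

Start − end for each: Neoproterozoic 1000 − 538.8 = 461.2; Paleozoic 538.8 − 251.902 = 286.898; Paleoarchean 3600 − 3200 = 400; Mesoproterozoic 1600 − 1000 = 600; Paleoproterozoic 2500 − 1600 = 900.
Ranking these from shortest: Paleozoic < Paleoarchean < Neoproterozoic < Mesoproterozoic < Paleoproterozoic.
Position 2 in that ranking is Paleoarchean, which lasted 400 Myr.

Paleoarchean, 400 million years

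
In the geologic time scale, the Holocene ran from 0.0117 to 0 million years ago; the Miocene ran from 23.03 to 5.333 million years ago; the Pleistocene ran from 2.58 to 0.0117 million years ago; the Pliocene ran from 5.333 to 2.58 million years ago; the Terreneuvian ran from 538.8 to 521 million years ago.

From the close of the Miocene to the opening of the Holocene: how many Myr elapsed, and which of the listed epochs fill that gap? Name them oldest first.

The Miocene closes at 5.333 Ma and the Holocene opens at 0.0117 Ma, so the interval is 5.333 − 0.0117 = 5.3213 Myr.
An epoch fits inside if it starts at or after 5.333 Ma and ends at or before 0.0117 Ma; oldest first that gives Pliocene, Pleistocene.

5.3213 million years; Pliocene, Pleistocene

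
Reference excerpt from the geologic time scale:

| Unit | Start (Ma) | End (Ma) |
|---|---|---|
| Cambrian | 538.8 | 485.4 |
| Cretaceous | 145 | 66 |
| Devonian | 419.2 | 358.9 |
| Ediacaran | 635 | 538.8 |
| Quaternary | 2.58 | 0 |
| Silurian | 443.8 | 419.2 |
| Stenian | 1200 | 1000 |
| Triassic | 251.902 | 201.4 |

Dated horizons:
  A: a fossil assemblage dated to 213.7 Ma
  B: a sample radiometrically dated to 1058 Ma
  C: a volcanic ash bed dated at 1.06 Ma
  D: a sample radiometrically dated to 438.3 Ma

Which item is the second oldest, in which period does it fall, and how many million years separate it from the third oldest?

D, in the Silurian; 224.6 million years to A

Sorted oldest-first by Ma: B (1058), D (438.3), A (213.7), C (1.06).
The second oldest is D at 438.3 Ma, which lies in 443.8–419.2 Ma: the Silurian.
The third oldest is A at 213.7 Ma; separation = |438.3 − 213.7| = 224.6 Myr.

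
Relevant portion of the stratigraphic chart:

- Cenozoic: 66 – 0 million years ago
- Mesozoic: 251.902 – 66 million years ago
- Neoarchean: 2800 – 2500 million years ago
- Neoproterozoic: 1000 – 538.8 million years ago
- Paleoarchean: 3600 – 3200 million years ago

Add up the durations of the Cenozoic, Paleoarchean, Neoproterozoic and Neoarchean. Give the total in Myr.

Duration is start − end for each: (66 − 0) + (3600 − 3200) + (1000 − 538.8) + (2800 − 2500).
That is 66 + 400 + 461.2 + 300, which totals 1227.2 million years.

1227.2 million years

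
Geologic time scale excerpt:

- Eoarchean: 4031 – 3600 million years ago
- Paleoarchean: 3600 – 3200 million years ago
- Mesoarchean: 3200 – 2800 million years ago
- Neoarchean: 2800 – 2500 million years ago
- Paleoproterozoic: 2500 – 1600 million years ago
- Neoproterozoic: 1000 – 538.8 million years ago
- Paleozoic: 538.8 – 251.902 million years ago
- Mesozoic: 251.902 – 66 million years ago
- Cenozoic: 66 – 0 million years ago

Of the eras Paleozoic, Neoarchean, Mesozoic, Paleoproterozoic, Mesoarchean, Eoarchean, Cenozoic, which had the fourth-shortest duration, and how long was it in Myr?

Neoarchean, 300 million years

Start − end for each: Paleozoic 538.8 − 251.902 = 286.898; Neoarchean 2800 − 2500 = 300; Mesozoic 251.902 − 66 = 185.902; Paleoproterozoic 2500 − 1600 = 900; Mesoarchean 3200 − 2800 = 400; Eoarchean 4031 − 3600 = 431; Cenozoic 66 − 0 = 66.
Ranking these from shortest: Cenozoic < Mesozoic < Paleozoic < Neoarchean < Mesoarchean < Eoarchean < Paleoproterozoic.
Position 4 in that ranking is Neoarchean, which lasted 300 Myr.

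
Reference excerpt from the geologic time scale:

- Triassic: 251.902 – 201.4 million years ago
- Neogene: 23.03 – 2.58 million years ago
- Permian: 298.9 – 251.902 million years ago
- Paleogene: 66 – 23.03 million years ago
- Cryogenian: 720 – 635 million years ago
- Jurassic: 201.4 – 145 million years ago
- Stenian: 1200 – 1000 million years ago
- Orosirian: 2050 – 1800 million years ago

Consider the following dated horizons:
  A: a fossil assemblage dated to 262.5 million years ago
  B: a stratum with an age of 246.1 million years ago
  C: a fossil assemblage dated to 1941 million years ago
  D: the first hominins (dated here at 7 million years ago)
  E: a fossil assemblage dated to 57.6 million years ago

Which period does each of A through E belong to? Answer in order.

A — Permian; B — Triassic; C — Orosirian; D — Neogene; E — Paleogene

Match each age against the start–end ranges in the excerpt: A = 262.5 Ma → Permian (298.9–251.902); B = 246.1 Ma → Triassic (251.902–201.4); C = 1941 Ma → Orosirian (2050–1800); D = 7 Ma → Neogene (23.03–2.58); E = 57.6 Ma → Paleogene (66–23.03).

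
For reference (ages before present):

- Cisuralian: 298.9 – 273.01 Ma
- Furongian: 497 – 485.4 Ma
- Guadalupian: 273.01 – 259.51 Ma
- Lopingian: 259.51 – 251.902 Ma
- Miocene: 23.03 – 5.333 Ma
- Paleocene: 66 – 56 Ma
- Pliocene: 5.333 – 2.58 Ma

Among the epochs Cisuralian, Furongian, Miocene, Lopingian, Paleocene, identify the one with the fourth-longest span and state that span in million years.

Paleocene, 10 million years

Start − end for each: Cisuralian 298.9 − 273.01 = 25.89; Furongian 497 − 485.4 = 11.6; Miocene 23.03 − 5.333 = 17.697; Lopingian 259.51 − 251.902 = 7.608; Paleocene 66 − 56 = 10.
Ranking these from longest: Cisuralian > Miocene > Furongian > Paleocene > Lopingian.
Position 4 in that ranking is Paleocene, which lasted 10 Myr.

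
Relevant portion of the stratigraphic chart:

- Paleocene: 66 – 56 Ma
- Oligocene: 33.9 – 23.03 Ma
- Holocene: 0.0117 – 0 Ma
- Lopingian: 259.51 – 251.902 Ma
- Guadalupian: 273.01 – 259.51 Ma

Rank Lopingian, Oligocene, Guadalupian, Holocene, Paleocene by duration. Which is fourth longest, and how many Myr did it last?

Lopingian, 7.608 million years

Start − end for each: Lopingian 259.51 − 251.902 = 7.608; Oligocene 33.9 − 23.03 = 10.87; Guadalupian 273.01 − 259.51 = 13.5; Holocene 0.0117 − 0 = 0.0117; Paleocene 66 − 56 = 10.
Ranking these from longest: Guadalupian > Oligocene > Paleocene > Lopingian > Holocene.
Position 4 in that ranking is Lopingian, which lasted 7.608 Myr.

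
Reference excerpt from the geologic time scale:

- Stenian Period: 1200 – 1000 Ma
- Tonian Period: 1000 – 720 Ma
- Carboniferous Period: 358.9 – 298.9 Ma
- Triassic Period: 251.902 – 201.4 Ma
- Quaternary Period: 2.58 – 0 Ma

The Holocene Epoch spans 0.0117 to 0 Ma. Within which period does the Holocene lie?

The Holocene (0.0117–0 Ma) lies entirely within 2.58–0 Ma, the Quaternary Period.

Quaternary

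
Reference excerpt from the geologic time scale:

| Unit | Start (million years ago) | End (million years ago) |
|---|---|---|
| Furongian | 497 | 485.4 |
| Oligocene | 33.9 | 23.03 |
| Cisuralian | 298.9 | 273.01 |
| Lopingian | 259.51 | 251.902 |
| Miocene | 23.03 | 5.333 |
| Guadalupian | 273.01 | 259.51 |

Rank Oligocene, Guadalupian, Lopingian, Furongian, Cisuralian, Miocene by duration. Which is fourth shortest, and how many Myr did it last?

Start − end for each: Oligocene 33.9 − 23.03 = 10.87; Guadalupian 273.01 − 259.51 = 13.5; Lopingian 259.51 − 251.902 = 7.608; Furongian 497 − 485.4 = 11.6; Cisuralian 298.9 − 273.01 = 25.89; Miocene 23.03 − 5.333 = 17.697.
Ranking these from shortest: Lopingian < Oligocene < Furongian < Guadalupian < Miocene < Cisuralian.
Position 4 in that ranking is Guadalupian, which lasted 13.5 Myr.

Guadalupian, 13.5 million years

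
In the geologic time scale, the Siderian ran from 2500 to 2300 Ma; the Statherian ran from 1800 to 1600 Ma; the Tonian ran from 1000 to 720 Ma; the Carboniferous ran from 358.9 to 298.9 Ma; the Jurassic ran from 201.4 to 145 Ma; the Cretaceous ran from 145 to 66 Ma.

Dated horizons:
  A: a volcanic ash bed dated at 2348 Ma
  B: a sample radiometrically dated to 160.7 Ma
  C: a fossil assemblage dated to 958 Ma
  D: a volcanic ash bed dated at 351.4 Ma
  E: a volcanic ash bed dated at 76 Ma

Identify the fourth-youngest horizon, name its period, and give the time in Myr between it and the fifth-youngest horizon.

Smaller Ma means younger, so youngest first: E 76 < B 160.7 < D 351.4 < C 958 < A 2348.
Counting 4 along gives C (958 Ma); the excerpt puts that inside the Tonian, 1000–720 Ma.
Next in line is A (2348 Ma), and 2348 − 958 = 1390 Myr.

C, in the Tonian; 1390 million years to A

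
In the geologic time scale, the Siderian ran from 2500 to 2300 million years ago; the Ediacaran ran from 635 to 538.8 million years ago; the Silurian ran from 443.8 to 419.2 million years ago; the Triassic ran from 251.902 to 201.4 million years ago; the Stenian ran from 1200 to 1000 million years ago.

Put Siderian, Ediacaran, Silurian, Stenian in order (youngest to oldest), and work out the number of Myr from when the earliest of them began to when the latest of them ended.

Silurian → Ediacaran → Stenian → Siderian; total span 2080.8 Myr

Start ages (Ma): Siderian 2500, Stenian 1200, Ediacaran 635, Silurian 443.8.
Ordered youngest to oldest: Silurian, Ediacaran, Stenian, Siderian.
Span = 2500 − 419.2 = 2080.8 Myr.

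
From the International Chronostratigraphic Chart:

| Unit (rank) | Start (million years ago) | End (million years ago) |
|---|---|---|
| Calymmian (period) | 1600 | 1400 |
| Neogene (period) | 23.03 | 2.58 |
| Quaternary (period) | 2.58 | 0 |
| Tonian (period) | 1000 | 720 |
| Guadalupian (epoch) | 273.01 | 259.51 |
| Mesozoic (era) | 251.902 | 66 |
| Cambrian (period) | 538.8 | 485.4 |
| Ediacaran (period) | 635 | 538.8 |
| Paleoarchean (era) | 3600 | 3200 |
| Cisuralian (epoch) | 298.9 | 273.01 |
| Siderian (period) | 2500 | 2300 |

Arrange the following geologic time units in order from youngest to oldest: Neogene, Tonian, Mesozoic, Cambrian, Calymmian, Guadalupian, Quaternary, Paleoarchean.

The oldest of these is Paleoarchean (starts 3600 Ma) and the youngest is Quaternary (ends 0 Ma).
In between, by decreasing start age: Calymmian (1600), Tonian (1000), Cambrian (538.8), Guadalupian (273.01), Mesozoic (251.902), Neogene (23.03).
Listing youngest first means reversing that sequence.

Quaternary, Neogene, Mesozoic, Guadalupian, Cambrian, Tonian, Calymmian, Paleoarchean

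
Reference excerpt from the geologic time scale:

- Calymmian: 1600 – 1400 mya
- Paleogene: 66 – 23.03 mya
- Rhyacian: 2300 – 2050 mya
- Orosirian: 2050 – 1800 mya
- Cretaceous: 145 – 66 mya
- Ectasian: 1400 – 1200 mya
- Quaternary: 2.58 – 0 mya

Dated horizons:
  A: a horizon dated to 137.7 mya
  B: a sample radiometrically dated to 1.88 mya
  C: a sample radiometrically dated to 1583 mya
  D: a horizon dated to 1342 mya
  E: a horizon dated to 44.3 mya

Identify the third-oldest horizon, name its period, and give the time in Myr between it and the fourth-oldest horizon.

Larger Ma means older, so oldest first: C 1583 > D 1342 > A 137.7 > E 44.3 > B 1.88.
Counting 3 along gives A (137.7 Ma); the excerpt puts that inside the Cretaceous, 145–66 Ma.
Next in line is E (44.3 Ma), and 137.7 − 44.3 = 93.4 Myr.

A, in the Cretaceous; 93.4 million years to E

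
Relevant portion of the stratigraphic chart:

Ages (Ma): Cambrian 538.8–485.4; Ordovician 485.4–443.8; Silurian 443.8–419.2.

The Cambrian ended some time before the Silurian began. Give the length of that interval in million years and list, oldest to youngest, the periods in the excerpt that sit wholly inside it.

41.6 million years; Ordovician

The Cambrian closes at 485.4 Ma and the Silurian opens at 443.8 Ma, so the interval is 485.4 − 443.8 = 41.6 Myr.
A period fits inside if it starts at or after 485.4 Ma and ends at or before 443.8 Ma; oldest first that gives Ordovician.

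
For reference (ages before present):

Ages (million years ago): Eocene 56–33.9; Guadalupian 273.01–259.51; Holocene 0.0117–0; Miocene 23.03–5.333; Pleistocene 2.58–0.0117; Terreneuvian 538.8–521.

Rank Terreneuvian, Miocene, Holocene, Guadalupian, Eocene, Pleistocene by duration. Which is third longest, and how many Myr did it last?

Miocene, 17.697 million years

Durations: Terreneuvian 17.8; Miocene 17.697; Holocene 0.0117; Guadalupian 13.5; Eocene 22.1; Pleistocene 2.5683 Myr.
Sorted longest-first: Eocene (22.1), Terreneuvian (17.8), Miocene (17.697), Guadalupian (13.5), Pleistocene (2.5683), Holocene (0.0117).
The third longest is Miocene at 17.697 Myr.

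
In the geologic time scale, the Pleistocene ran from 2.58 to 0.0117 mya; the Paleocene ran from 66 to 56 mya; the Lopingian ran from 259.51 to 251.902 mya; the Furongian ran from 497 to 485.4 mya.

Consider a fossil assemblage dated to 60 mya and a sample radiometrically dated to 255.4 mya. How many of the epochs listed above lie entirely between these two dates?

0

Checking each listed span, none has both start < 255.4 Ma and end > 60 Ma — every epoch straddles one of the two dates or lies outside them — so the count is 0.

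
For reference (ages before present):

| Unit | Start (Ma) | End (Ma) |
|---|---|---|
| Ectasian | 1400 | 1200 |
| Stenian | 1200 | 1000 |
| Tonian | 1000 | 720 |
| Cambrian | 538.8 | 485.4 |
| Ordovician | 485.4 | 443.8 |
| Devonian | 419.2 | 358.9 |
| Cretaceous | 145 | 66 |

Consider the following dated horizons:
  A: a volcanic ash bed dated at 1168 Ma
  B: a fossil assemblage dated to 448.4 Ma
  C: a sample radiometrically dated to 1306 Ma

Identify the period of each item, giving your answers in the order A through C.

A: 1168 Ma lies in 1200–1000 Ma, so Stenian.
B: 448.4 Ma lies in 485.4–443.8 Ma, so Ordovician.
C: 1306 Ma lies in 1400–1200 Ma, so Ectasian.

A — Stenian; B — Ordovician; C — Ectasian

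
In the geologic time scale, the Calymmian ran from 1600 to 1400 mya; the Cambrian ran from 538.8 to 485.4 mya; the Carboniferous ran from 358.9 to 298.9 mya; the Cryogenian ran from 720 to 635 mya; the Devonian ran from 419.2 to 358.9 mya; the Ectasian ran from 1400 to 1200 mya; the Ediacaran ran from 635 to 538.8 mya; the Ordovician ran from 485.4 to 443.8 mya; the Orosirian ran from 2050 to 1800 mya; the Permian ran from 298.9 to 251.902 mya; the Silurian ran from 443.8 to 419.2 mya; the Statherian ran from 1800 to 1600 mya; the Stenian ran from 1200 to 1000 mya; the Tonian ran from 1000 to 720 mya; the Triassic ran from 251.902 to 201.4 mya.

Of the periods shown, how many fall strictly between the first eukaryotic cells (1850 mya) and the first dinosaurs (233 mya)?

13

1850 Ma sits inside the Orosirian (2050–1800) and 233 Ma inside the Triassic (251.902–201.4); neither of those is wholly between the two dates.
The listed periods lying completely between them are Statherian, Calymmian, Ectasian, Stenian, Tonian, Cryogenian, Ediacaran, Cambrian, Ordovician, Silurian, Devonian, Carboniferous, Permian — 13 in all.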